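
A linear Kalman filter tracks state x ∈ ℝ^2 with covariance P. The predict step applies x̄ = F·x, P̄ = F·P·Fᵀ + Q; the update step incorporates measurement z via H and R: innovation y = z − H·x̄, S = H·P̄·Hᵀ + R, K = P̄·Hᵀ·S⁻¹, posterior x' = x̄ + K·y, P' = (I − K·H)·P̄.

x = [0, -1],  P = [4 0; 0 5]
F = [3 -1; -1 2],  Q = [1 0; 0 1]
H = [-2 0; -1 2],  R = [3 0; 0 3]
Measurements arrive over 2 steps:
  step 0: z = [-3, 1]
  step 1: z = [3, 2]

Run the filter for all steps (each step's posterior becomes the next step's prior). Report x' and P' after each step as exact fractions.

step 0: x̄ = F·x = [1, -2]
step 0: P̄ = F·P·Fᵀ + Q = [42 -22; -22 25]
step 0: y = z − H·x̄ = [-1, 6]
step 0: S = H·P̄·Hᵀ + R = [171 172; 172 233]
step 0: K = P̄·Hᵀ·S⁻¹ = [-4780/10259 -258/10259; -2132/10259 4744/10259]
step 0: x' = x̄ + K·y = [13491/10259, 10078/10259]
step 0: P' = (I − K·H)·P̄ = [7170/10259 3198/10259; 3198/10259 8715/10259]
step 1: x̄ = F·x = [30395/10259, 6665/10259]
step 1: P̄ = F·P·Fᵀ + Q = [64316/10259 -16554/10259; -16554/10259 39497/10259]
step 1: y = z − H·x̄ = [91567/10259, 37583/10259]
step 1: S = H·P̄·Hᵀ + R = [288041/10259 194848/10259; 194848/10259 319297/10259]
step 1: K = P̄·Hᵀ·S⁻¹ = [-2153128/5264147 -292272/5264147; -784292/5264147 2053876/5264147]
step 1: x' = x̄ + K·y = [-670299/752021, 563423/752021]
step 1: P' = (I − K·H)·P̄ = [3229692/5264147 1176438/5264147; 1176438/5264147 3669033/5264147]

step 0: x' = [13491/10259, 10078/10259], P' = [7170/10259 3198/10259; 3198/10259 8715/10259]
step 1: x' = [-670299/752021, 563423/752021], P' = [3229692/5264147 1176438/5264147; 1176438/5264147 3669033/5264147]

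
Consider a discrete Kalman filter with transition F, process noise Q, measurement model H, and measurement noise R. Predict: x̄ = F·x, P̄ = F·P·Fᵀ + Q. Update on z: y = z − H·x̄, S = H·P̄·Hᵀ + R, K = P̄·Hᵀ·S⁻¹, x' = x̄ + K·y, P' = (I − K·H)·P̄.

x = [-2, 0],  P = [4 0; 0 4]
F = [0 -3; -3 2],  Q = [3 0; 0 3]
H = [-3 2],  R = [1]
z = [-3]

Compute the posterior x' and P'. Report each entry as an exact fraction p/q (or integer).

x̄ = F·x = [0, 6]
P̄ = F·P·Fᵀ + Q = [39 -24; -24 55]
y = z − H·x̄ = [-15]
S = H·P̄·Hᵀ + R = [860]
K = P̄·Hᵀ·S⁻¹ = [-33/172; 91/430]
x' = x̄ + K·y = [495/172, 243/86]
P' = (I − K·H)·P̄ = [1263/172 939/86; 939/86 3544/215]

x' = [495/172, 243/86]
P' = [1263/172 939/86; 939/86 3544/215]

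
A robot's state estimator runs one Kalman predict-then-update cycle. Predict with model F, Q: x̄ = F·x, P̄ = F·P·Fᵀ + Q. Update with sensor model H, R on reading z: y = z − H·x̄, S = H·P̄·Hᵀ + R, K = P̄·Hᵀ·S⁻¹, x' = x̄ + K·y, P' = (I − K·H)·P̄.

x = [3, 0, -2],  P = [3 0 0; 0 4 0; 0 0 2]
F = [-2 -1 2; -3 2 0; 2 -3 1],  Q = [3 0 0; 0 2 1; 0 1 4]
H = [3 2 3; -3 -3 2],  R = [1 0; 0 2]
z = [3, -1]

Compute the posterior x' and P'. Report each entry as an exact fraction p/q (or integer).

x' = [40505/221896, 101031/221896, 219995/443792]
P' = [233257/110948 -263521/110948 -102375/221896; -263521/110948 312001/110948 107663/221896; -102375/221896 107663/221896 89375/443792]

x̄ = F·x = [-10, -9, 4]
P̄ = F·P·Fᵀ + Q = [27 10 4; 10 45 -41; 4 -41 54]
y = z − H·x̄ = [39, -66]
S = H·P̄·Hᵀ + R = [610 -146; -146 1490]
K = P̄·Hᵀ·S⁻¹ = [38333/221896 -11583/221896; -10133/221896 -37777/221896; 84527/443792 73511/443792]
x' = x̄ + K·y = [40505/221896, 101031/221896, 219995/443792]
P' = (I − K·H)·P̄ = [233257/110948 -263521/110948 -102375/221896; -263521/110948 312001/110948 107663/221896; -102375/221896 107663/221896 89375/443792]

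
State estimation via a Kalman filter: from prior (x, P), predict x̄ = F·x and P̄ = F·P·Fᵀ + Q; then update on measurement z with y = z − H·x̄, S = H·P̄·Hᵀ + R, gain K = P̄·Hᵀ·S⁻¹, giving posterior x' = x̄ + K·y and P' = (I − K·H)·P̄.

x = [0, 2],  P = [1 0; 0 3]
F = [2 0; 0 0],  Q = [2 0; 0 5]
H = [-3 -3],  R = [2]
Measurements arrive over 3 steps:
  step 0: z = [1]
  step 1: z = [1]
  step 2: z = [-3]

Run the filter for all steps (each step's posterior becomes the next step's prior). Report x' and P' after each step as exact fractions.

step 0: x' = [-18/101, -15/101], P' = [282/101 -270/101; -270/101 280/101]
step 1: x' = [-5682/16717, 105/16717], P' = [62510/16717 -59850/16717; -59850/16717 60860/16717]
step 2: x' = [2017158/3336965, 252729/667393], P' = [13323278/3336965 -2551266/667393; -2551266/667393 2584700/667393]

step 0: x̄ = F·x = [0, 0]
step 0: P̄ = F·P·Fᵀ + Q = [6 0; 0 5]
step 0: y = z − H·x̄ = [1]
step 0: S = H·P̄·Hᵀ + R = [101]
step 0: K = P̄·Hᵀ·S⁻¹ = [-18/101; -15/101]
step 0: x' = x̄ + K·y = [-18/101, -15/101]
step 0: P' = (I − K·H)·P̄ = [282/101 -270/101; -270/101 280/101]
step 1: x̄ = F·x = [-36/101, 0]
step 1: P̄ = F·P·Fᵀ + Q = [1330/101 0; 0 5]
step 1: y = z − H·x̄ = [-7/101]
step 1: S = H·P̄·Hᵀ + R = [16717/101]
step 1: K = P̄·Hᵀ·S⁻¹ = [-3990/16717; -1515/16717]
step 1: x' = x̄ + K·y = [-5682/16717, 105/16717]
step 1: P' = (I − K·H)·P̄ = [62510/16717 -59850/16717; -59850/16717 60860/16717]
step 2: x̄ = F·x = [-11364/16717, 0]
step 2: P̄ = F·P·Fᵀ + Q = [283474/16717 0; 0 5]
step 2: y = z − H·x̄ = [-84243/16717]
step 2: S = H·P̄·Hᵀ + R = [3336965/16717]
step 2: K = P̄·Hᵀ·S⁻¹ = [-850422/3336965; -50151/667393]
step 2: x' = x̄ + K·y = [2017158/3336965, 252729/667393]
step 2: P' = (I − K·H)·P̄ = [13323278/3336965 -2551266/667393; -2551266/667393 2584700/667393]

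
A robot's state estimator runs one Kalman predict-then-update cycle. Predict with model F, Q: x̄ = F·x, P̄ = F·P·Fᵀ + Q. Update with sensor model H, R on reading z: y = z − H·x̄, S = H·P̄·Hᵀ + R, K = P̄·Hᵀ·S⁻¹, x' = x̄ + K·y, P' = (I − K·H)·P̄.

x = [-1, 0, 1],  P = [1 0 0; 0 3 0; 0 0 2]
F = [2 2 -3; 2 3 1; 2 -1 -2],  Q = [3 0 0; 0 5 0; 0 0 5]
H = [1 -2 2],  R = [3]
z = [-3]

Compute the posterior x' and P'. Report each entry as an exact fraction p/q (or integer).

x̄ = F·x = [-5, -1, -4]
P̄ = F·P·Fᵀ + Q = [37 16 10; 16 38 -9; 10 -9 20]
y = z − H·x̄ = [8]
S = H·P̄·Hᵀ + R = [320]
K = P̄·Hᵀ·S⁻¹ = [5/64; -39/160; 17/80]
x' = x̄ + K·y = [-35/8, -59/20, -23/10]
P' = (I − K·H)·P̄ = [2243/64 707/32 75/16; 707/32 1519/80 303/40; 75/16 303/40 111/20]

x' = [-35/8, -59/20, -23/10]
P' = [2243/64 707/32 75/16; 707/32 1519/80 303/40; 75/16 303/40 111/20]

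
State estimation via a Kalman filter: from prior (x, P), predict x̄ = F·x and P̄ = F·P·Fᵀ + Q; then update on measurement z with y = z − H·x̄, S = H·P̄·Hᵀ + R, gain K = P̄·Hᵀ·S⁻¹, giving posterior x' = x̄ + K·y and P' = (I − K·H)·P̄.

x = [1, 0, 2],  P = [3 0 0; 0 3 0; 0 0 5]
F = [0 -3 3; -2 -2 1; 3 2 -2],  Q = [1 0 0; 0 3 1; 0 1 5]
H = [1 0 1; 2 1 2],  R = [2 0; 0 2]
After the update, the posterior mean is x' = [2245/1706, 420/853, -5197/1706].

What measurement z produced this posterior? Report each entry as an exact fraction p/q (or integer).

x̄ = F·x = [6, 0, -1]
P̄ = F·P·Fᵀ + Q = [73 33 -48; 33 32 -39; -48 -39 64]
S = H·P̄·Hᵀ + R = [43 76; 76 174]
K = P̄·Hᵀ·S⁻¹ = [-979/853 1669/1706; -1282/853 658/853; 1658/853 -1517/1706]
x' − x̄ = [-7991/1706, 420/853, -3491/1706] = K·y
y = (KᵀK)⁻¹·Kᵀ·(x' − x̄) = [-7, -13]
z = y + H·x̄ = [-7, -13] + [5, 10] = [-2, -3]

z = [-2, -3]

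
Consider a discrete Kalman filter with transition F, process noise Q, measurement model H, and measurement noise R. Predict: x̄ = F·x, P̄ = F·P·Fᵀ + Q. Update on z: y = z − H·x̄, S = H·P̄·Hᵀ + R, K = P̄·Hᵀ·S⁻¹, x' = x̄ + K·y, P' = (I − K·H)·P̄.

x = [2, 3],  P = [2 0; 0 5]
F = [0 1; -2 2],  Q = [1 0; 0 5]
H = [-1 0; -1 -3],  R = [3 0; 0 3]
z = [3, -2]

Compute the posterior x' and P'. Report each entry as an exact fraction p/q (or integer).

x' = [-3/37, 137/222]
P' = [50/37 -44/111; -44/111 295/666]

x̄ = F·x = [3, 2]
P̄ = F·P·Fᵀ + Q = [6 10; 10 33]
y = z − H·x̄ = [6, 7]
S = H·P̄·Hᵀ + R = [9 36; 36 366]
K = P̄·Hᵀ·S⁻¹ = [-50/111 -2/37; 44/333 -23/74]
x' = x̄ + K·y = [-3/37, 137/222]
P' = (I − K·H)·P̄ = [50/37 -44/111; -44/111 295/666]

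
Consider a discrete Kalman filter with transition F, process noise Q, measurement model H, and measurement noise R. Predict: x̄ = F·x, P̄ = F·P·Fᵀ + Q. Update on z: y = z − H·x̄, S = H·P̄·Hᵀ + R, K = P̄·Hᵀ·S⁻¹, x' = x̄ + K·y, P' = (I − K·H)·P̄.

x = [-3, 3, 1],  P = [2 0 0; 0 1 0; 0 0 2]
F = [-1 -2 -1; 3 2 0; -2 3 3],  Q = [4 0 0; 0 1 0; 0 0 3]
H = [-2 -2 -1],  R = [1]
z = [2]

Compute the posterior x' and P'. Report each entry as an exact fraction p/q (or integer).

x̄ = F·x = [-4, -3, 18]
P̄ = F·P·Fᵀ + Q = [12 -10 -8; -10 23 -6; -8 -6 38]
y = z − H·x̄ = [6]
S = H·P̄·Hᵀ + R = [43]
K = P̄·Hᵀ·S⁻¹ = [4/43; -20/43; -10/43]
x' = x̄ + K·y = [-148/43, -249/43, 714/43]
P' = (I − K·H)·P̄ = [500/43 -350/43 -304/43; -350/43 589/43 -458/43; -304/43 -458/43 1534/43]

x' = [-148/43, -249/43, 714/43]
P' = [500/43 -350/43 -304/43; -350/43 589/43 -458/43; -304/43 -458/43 1534/43]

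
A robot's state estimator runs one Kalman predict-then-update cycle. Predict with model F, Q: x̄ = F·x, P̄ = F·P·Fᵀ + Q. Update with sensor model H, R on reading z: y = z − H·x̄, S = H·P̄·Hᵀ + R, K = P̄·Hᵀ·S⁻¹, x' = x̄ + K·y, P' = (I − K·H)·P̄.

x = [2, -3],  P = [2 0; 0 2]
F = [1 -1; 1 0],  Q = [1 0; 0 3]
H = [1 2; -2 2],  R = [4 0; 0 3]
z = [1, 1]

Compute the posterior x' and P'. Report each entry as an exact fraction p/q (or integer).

x' = [217/321, 224/321]
P' = [72/107 26/107; 26/107 51/107]

x̄ = F·x = [5, 2]
P̄ = F·P·Fᵀ + Q = [5 2; 2 5]
y = z − H·x̄ = [-8, 7]
S = H·P̄·Hᵀ + R = [37 6; 6 27]
K = P̄·Hᵀ·S⁻¹ = [31/107 -92/321; 32/107 50/321]
x' = x̄ + K·y = [217/321, 224/321]
P' = (I − K·H)·P̄ = [72/107 26/107; 26/107 51/107]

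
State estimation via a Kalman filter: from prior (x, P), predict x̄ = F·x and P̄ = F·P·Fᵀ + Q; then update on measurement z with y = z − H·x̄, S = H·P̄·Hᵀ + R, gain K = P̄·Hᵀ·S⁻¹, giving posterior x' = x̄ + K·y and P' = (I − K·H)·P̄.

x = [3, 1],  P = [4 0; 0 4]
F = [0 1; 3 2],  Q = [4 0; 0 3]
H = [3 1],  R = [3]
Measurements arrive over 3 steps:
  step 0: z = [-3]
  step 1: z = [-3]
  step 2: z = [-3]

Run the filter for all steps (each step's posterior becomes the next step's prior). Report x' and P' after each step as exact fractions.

step 0: x̄ = F·x = [1, 11]
step 0: P̄ = F·P·Fᵀ + Q = [8 8; 8 55]
step 0: y = z − H·x̄ = [-17]
step 0: S = H·P̄·Hᵀ + R = [178]
step 0: K = P̄·Hᵀ·S⁻¹ = [16/89; 79/178]
step 0: x' = x̄ + K·y = [-183/89, 615/178]
step 0: P' = (I − K·H)·P̄ = [200/89 -552/89; -552/89 3549/178]
step 1: x̄ = F·x = [615/178, 66/89]
step 1: P̄ = F·P·Fᵀ + Q = [4261/178 1893/89; 1893/89 2541/89]
step 1: y = z − H·x̄ = [-2511/178]
step 1: S = H·P̄·Hᵀ + R = [66681/178]
step 1: K = P̄·Hᵀ·S⁻¹ = [1841/7409; 5480/22227]
step 1: x' = x̄ + K·y = [-12/239, -654/239]
step 1: P' = (I − K·H)·P̄ = [5990/7409 -12447/7409; -12447/7409 42821/7409]
step 2: x̄ = F·x = [-654/239, -1344/239]
step 2: P̄ = F·P·Fᵀ + Q = [72457/7409 48301/7409; 48301/7409 98057/7409]
step 2: y = z − H·x̄ = [2589/239]
step 2: S = H·P̄·Hᵀ + R = [1062203/7409]
step 2: K = P̄·Hᵀ·S⁻¹ = [265672/1062203; 242960/1062203]
step 2: x' = x̄ + K·y = [-28686/1062203, -3341328/1062203]
step 2: P' = (I − K·H)·P̄ = [861443/1062203 -1787313/1062203; -1787313/1062203 6090819/1062203]

step 0: x' = [-183/89, 615/178], P' = [200/89 -552/89; -552/89 3549/178]
step 1: x' = [-12/239, -654/239], P' = [5990/7409 -12447/7409; -12447/7409 42821/7409]
step 2: x' = [-28686/1062203, -3341328/1062203], P' = [861443/1062203 -1787313/1062203; -1787313/1062203 6090819/1062203]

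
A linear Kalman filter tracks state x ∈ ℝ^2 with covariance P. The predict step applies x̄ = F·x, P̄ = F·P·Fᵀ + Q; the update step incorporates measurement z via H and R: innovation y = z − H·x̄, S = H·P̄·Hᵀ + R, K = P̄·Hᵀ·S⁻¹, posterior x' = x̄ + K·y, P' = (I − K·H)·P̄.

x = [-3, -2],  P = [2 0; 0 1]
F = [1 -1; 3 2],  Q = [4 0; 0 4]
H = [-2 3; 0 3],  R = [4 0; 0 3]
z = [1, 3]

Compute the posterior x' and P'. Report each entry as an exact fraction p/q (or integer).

x' = [1029/1261, 1065/1261]
P' = [1757/1261 506/1261; 506/1261 384/1261]

x̄ = F·x = [-1, -13]
P̄ = F·P·Fᵀ + Q = [7 4; 4 26]
y = z − H·x̄ = [38, 42]
S = H·P̄·Hᵀ + R = [218 210; 210 237]
K = P̄·Hᵀ·S⁻¹ = [-499/1261 506/1261; 35/1261 384/1261]
x' = x̄ + K·y = [1029/1261, 1065/1261]
P' = (I − K·H)·P̄ = [1757/1261 506/1261; 506/1261 384/1261]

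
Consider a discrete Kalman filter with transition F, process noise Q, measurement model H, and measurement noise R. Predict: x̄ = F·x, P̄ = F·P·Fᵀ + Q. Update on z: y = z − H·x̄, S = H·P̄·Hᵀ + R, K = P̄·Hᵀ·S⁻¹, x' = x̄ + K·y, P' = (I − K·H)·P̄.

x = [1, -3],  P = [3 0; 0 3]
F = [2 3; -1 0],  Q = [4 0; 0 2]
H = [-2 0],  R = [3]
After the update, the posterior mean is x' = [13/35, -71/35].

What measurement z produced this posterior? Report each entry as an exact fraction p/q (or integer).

x̄ = F·x = [-7, -1]
P̄ = F·P·Fᵀ + Q = [43 -6; -6 5]
S = H·P̄·Hᵀ + R = [175]
K = P̄·Hᵀ·S⁻¹ = [-86/175; 12/175]
x' − x̄ = [258/35, -36/35] = K·y
y = (KᵀK)⁻¹·Kᵀ·(x' − x̄) = [-15]
z = y + H·x̄ = [-15] + [14] = [-1]

z = [-1]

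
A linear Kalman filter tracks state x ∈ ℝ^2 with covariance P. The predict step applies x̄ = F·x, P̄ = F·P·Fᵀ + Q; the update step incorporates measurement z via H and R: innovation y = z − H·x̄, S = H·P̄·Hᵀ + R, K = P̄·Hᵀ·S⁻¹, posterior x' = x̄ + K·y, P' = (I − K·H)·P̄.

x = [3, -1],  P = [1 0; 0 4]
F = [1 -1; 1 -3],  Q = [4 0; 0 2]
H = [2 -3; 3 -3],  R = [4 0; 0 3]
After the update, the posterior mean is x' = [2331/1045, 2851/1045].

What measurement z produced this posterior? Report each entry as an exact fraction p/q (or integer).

z = [-3, -2]

x̄ = F·x = [4, 6]
P̄ = F·P·Fᵀ + Q = [9 13; 13 39]
S = H·P̄·Hᵀ + R = [235 210; 210 201]
K = P̄·Hᵀ·S⁻¹ = [-567/1045 106/209; -637/1045 52/209]
x' − x̄ = [-1849/1045, -3419/1045] = K·y
y = (KᵀK)⁻¹·Kᵀ·(x' − x̄) = [7, 4]
z = y + H·x̄ = [7, 4] + [-10, -6] = [-3, -2]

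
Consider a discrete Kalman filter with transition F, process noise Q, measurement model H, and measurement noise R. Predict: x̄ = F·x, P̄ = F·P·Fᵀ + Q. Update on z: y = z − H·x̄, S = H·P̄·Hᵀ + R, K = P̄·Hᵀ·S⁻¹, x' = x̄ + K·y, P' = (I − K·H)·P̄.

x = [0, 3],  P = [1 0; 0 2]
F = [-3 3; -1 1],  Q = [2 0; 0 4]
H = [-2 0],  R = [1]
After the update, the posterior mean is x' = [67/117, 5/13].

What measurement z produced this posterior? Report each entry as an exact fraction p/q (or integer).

z = [-1]

x̄ = F·x = [9, 3]
P̄ = F·P·Fᵀ + Q = [29 9; 9 7]
S = H·P̄·Hᵀ + R = [117]
K = P̄·Hᵀ·S⁻¹ = [-58/117; -2/13]
x' − x̄ = [-986/117, -34/13] = K·y
y = (KᵀK)⁻¹·Kᵀ·(x' − x̄) = [17]
z = y + H·x̄ = [17] + [-18] = [-1]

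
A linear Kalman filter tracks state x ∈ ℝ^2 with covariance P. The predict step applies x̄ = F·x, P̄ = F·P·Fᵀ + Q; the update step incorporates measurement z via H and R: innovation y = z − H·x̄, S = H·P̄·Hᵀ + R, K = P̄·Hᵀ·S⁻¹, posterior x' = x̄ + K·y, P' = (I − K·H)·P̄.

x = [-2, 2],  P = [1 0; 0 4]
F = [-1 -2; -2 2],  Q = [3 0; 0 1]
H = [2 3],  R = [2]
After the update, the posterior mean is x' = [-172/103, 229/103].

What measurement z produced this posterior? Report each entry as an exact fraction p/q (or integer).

z = [3]

x̄ = F·x = [-2, 8]
P̄ = F·P·Fᵀ + Q = [20 -14; -14 21]
S = H·P̄·Hᵀ + R = [103]
K = P̄·Hᵀ·S⁻¹ = [-2/103; 35/103]
x' − x̄ = [34/103, -595/103] = K·y
y = (KᵀK)⁻¹·Kᵀ·(x' − x̄) = [-17]
z = y + H·x̄ = [-17] + [20] = [3]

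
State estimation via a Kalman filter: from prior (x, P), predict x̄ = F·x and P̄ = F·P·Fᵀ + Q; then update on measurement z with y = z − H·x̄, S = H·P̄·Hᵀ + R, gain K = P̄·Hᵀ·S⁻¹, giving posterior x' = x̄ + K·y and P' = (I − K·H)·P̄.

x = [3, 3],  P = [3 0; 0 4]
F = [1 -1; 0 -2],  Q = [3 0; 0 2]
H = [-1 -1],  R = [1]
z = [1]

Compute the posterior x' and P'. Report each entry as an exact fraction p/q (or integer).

x̄ = F·x = [0, -6]
P̄ = F·P·Fᵀ + Q = [10 8; 8 18]
y = z − H·x̄ = [-5]
S = H·P̄·Hᵀ + R = [45]
K = P̄·Hᵀ·S⁻¹ = [-2/5; -26/45]
x' = x̄ + K·y = [2, -28/9]
P' = (I − K·H)·P̄ = [14/5 -12/5; -12/5 134/45]

x' = [2, -28/9]
P' = [14/5 -12/5; -12/5 134/45]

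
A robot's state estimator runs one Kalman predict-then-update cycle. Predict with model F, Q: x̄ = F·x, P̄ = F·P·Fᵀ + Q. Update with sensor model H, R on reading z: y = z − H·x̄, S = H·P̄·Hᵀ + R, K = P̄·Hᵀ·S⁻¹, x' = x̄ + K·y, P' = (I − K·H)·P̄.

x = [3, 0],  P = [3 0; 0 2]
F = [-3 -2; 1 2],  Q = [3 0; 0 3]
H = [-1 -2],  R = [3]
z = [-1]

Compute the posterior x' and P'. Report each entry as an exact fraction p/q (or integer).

x̄ = F·x = [-9, 3]
P̄ = F·P·Fᵀ + Q = [38 -17; -17 14]
y = z − H·x̄ = [-4]
S = H·P̄·Hᵀ + R = [29]
K = P̄·Hᵀ·S⁻¹ = [-4/29; -11/29]
x' = x̄ + K·y = [-245/29, 131/29]
P' = (I − K·H)·P̄ = [1086/29 -537/29; -537/29 285/29]

x' = [-245/29, 131/29]
P' = [1086/29 -537/29; -537/29 285/29]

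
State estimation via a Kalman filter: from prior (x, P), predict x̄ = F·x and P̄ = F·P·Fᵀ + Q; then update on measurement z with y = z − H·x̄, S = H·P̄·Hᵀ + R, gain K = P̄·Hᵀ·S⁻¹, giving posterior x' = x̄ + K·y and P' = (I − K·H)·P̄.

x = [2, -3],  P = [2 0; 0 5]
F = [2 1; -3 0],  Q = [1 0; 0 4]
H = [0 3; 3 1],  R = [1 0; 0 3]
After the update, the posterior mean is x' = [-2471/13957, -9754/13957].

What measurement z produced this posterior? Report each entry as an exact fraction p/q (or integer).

x̄ = F·x = [1, -6]
P̄ = F·P·Fᵀ + Q = [14 -12; -12 22]
S = H·P̄·Hᵀ + R = [199 -42; -42 79]
K = P̄·Hᵀ·S⁻¹ = [-1584/13957 4458/13957; 4626/13957 -14/13957]
x' − x̄ = [-16428/13957, 73988/13957] = K·y
y = (KᵀK)⁻¹·Kᵀ·(x' − x̄) = [16, 2]
z = y + H·x̄ = [16, 2] + [-18, -3] = [-2, -1]

z = [-2, -1]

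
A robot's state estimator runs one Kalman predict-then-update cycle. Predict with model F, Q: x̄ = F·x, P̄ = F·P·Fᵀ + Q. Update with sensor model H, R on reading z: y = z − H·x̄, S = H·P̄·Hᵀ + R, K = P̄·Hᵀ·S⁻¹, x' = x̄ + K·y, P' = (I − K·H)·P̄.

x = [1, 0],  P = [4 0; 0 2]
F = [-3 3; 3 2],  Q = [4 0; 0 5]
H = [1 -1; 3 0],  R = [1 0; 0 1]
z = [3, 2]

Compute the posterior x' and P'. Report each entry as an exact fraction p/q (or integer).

x' = [2369/3512, -15667/7024]
P' = [581/5268 1121/10536; 1121/10536 22709/21072]

x̄ = F·x = [-3, 3]
P̄ = F·P·Fᵀ + Q = [58 -24; -24 49]
y = z − H·x̄ = [9, 11]
S = H·P̄·Hᵀ + R = [156 246; 246 523]
K = P̄·Hᵀ·S⁻¹ = [41/10536 581/1756; -20467/21072 1121/3512]
x' = x̄ + K·y = [2369/3512, -15667/7024]
P' = (I − K·H)·P̄ = [581/5268 1121/10536; 1121/10536 22709/21072]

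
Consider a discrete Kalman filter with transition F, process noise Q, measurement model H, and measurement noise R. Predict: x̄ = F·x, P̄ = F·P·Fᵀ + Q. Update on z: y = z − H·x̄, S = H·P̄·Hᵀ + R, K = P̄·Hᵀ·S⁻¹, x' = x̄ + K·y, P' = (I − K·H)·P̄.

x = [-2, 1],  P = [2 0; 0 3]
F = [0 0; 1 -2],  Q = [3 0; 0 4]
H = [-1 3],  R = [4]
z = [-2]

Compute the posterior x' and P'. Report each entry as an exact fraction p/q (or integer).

x' = [-30/169, -136/169]
P' = [498/169 162/169; 162/169 126/169]

x̄ = F·x = [0, -4]
P̄ = F·P·Fᵀ + Q = [3 0; 0 18]
y = z − H·x̄ = [10]
S = H·P̄·Hᵀ + R = [169]
K = P̄·Hᵀ·S⁻¹ = [-3/169; 54/169]
x' = x̄ + K·y = [-30/169, -136/169]
P' = (I − K·H)·P̄ = [498/169 162/169; 162/169 126/169]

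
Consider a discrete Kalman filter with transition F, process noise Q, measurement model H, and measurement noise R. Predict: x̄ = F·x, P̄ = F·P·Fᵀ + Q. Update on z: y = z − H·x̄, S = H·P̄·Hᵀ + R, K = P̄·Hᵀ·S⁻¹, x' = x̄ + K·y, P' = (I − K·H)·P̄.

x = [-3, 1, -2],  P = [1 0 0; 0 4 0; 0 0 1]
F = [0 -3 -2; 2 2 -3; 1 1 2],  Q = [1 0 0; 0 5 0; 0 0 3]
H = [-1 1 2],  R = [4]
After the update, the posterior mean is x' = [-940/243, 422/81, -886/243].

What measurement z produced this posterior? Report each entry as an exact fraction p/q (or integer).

x̄ = F·x = [1, 2, -6]
P̄ = F·P·Fᵀ + Q = [41 -18 -16; -18 34 4; -16 4 12]
S = H·P̄·Hᵀ + R = [243]
K = P̄·Hᵀ·S⁻¹ = [-91/243; 20/81; 44/243]
x' − x̄ = [-1183/243, 260/81, 572/243] = K·y
y = (KᵀK)⁻¹·Kᵀ·(x' − x̄) = [13]
z = y + H·x̄ = [13] + [-11] = [2]

z = [2]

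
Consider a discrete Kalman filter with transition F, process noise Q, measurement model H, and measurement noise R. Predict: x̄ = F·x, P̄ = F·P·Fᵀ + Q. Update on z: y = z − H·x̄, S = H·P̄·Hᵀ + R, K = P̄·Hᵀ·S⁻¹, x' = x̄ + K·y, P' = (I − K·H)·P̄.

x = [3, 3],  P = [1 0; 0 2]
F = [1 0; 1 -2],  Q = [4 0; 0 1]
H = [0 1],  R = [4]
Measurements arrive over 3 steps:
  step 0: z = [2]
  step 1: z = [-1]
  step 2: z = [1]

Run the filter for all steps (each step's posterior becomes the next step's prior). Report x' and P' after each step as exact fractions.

step 0: x̄ = F·x = [3, -3]
step 0: P̄ = F·P·Fᵀ + Q = [5 1; 1 10]
step 0: y = z − H·x̄ = [5]
step 0: S = H·P̄·Hᵀ + R = [14]
step 0: K = P̄·Hᵀ·S⁻¹ = [1/14; 5/7]
step 0: x' = x̄ + K·y = [47/14, 4/7]
step 0: P' = (I − K·H)·P̄ = [69/14 2/7; 2/7 20/7]
step 1: x̄ = F·x = [47/14, 31/14]
step 1: P̄ = F·P·Fᵀ + Q = [125/14 61/14; 61/14 227/14]
step 1: y = z − H·x̄ = [-45/14]
step 1: S = H·P̄·Hᵀ + R = [283/14]
step 1: K = P̄·Hᵀ·S⁻¹ = [61/283; 227/283]
step 1: x' = x̄ + K·y = [754/283, -103/283]
step 1: P' = (I − K·H)·P̄ = [2261/283 244/283; 244/283 908/283]
step 2: x̄ = F·x = [754/283, 960/283]
step 2: P̄ = F·P·Fᵀ + Q = [3393/283 1773/283; 1773/283 5200/283]
step 2: y = z − H·x̄ = [-677/283]
step 2: S = H·P̄·Hᵀ + R = [6332/283]
step 2: K = P̄·Hᵀ·S⁻¹ = [1773/6332; 1300/1583]
step 2: x' = x̄ + K·y = [12629/6332, 2260/1583]
step 2: P' = (I − K·H)·P̄ = [64809/6332 1773/1583; 1773/1583 5200/1583]

step 0: x' = [47/14, 4/7], P' = [69/14 2/7; 2/7 20/7]
step 1: x' = [754/283, -103/283], P' = [2261/283 244/283; 244/283 908/283]
step 2: x' = [12629/6332, 2260/1583], P' = [64809/6332 1773/1583; 1773/1583 5200/1583]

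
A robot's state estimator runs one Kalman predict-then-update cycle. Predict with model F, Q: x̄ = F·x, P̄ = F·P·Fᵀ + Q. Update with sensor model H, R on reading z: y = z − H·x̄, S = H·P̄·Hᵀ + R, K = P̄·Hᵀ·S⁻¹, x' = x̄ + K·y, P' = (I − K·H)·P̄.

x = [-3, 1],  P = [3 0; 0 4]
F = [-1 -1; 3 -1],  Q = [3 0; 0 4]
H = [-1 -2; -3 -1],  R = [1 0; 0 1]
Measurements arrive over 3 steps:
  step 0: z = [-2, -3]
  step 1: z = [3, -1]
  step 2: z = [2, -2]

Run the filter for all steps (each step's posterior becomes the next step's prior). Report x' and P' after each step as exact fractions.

step 0: x̄ = F·x = [2, -10]
step 0: P̄ = F·P·Fᵀ + Q = [10 -5; -5 35]
step 0: y = z − H·x̄ = [-20, -7]
step 0: S = H·P̄·Hᵀ + R = [131 65; 65 96]
step 0: K = P̄·Hᵀ·S⁻¹ = [1625/8351 -3275/8351; -4940/8351 1605/8351]
step 0: x' = x̄ + K·y = [7127/8351, 4055/8351]
step 0: P' = (I − K·H)·P̄ = [1635/8351 -1630/8351; -1630/8351 3285/8351]
step 1: x̄ = F·x = [-11182/8351, 17326/8351]
step 1: P̄ = F·P·Fᵀ + Q = [26713/8351 1640/8351; 1640/8351 61184/8351]
step 1: y = z − H·x̄ = [48523/8351, -24571/8351]
step 1: S = H·P̄·Hᵀ + R = [286360/8351 213987/8351; 213987/8351 319792/8351]
step 1: K = P̄·Hᵀ·S⁻¹ = [946967/5482601 -2035699/5482601; -3054888/5482601 910856/5482601]
step 1: x' = x̄ + K·y = [4150688/5482601, -9055374/5482601]
step 1: P' = (I − K·H)·P̄ = [1003673/5482601 -975320/5482601; -975320/5482601 2015104/5482601]
step 2: x̄ = F·x = [4904686/5482601, 21507438/5482601]
step 2: P̄ = F·P·Fᵀ + Q = [17515940/5482601 954725/5482601; 954725/5482601 38830485/5482601]
step 2: y = z − H·x̄ = [58884764/5482601, 25256294/5482601]
step 2: S = H·P̄·Hᵀ + R = [182139381/5482601 136891865/5482601; 136891865/5482601 207684896/5482601]
step 2: K = P̄·Hᵀ·S⁻¹ = [31580315/183242029 -1292405295/3481598551; -101945780/183242029 577756715/3481598551]
step 2: x' = x̄ + K·y = [3605436196/3481598551, -4484322732/3481598551]
step 2: P' = (I − K·H)·P̄ = [636967315/3481598551 -618496650/3481598551; -618496650/3481598551 1277733235/3481598551]

step 0: x' = [7127/8351, 4055/8351], P' = [1635/8351 -1630/8351; -1630/8351 3285/8351]
step 1: x' = [4150688/5482601, -9055374/5482601], P' = [1003673/5482601 -975320/5482601; -975320/5482601 2015104/5482601]
step 2: x' = [3605436196/3481598551, -4484322732/3481598551], P' = [636967315/3481598551 -618496650/3481598551; -618496650/3481598551 1277733235/3481598551]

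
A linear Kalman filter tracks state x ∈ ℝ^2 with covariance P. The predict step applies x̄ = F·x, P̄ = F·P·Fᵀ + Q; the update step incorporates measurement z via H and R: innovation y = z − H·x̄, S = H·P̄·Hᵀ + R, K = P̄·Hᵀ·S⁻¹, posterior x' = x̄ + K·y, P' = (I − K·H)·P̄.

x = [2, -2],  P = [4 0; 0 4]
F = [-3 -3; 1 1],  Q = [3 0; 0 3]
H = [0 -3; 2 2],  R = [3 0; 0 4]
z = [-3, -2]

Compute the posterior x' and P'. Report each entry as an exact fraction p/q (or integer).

x' = [-77/39, 61/63]
P' = [17/13 -1/3; -1/3 20/63]

x̄ = F·x = [0, 0]
P̄ = F·P·Fᵀ + Q = [75 -24; -24 11]
y = z − H·x̄ = [-3, -2]
S = H·P̄·Hᵀ + R = [102 78; 78 156]
K = P̄·Hᵀ·S⁻¹ = [1/3 19/39; -20/63 -1/126]
x' = x̄ + K·y = [-77/39, 61/63]
P' = (I − K·H)·P̄ = [17/13 -1/3; -1/3 20/63]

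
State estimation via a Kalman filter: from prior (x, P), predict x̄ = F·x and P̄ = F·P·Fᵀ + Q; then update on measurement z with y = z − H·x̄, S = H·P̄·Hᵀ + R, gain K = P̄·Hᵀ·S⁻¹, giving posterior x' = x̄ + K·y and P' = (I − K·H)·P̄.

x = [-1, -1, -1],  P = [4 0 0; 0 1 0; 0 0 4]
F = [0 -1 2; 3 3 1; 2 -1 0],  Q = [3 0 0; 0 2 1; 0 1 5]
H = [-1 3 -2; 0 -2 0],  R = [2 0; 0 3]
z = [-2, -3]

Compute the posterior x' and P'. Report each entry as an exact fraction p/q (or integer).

x̄ = F·x = [-1, -7, -1]
P̄ = F·P·Fᵀ + Q = [20 5 1; 5 51 22; 1 22 22]
y = z − H·x̄ = [16, -17]
S = H·P̄·Hᵀ + R = [279 -208; -208 207]
K = P̄·Hᵀ·S⁻¹ = [-3529/14489 -4246/14489; 312/14489 -6826/14489; -4805/14489 -7908/14489]
x' = x̄ + K·y = [1229/14489, 19611/14489, 43067/14489]
P' = (I − K·H)·P̄ = [222617/14489 6369/14489 -98226/14489; 6369/14489 10239/14489 11862/14489; -98226/14489 11862/14489 71711/14489]

x' = [1229/14489, 19611/14489, 43067/14489]
P' = [222617/14489 6369/14489 -98226/14489; 6369/14489 10239/14489 11862/14489; -98226/14489 11862/14489 71711/14489]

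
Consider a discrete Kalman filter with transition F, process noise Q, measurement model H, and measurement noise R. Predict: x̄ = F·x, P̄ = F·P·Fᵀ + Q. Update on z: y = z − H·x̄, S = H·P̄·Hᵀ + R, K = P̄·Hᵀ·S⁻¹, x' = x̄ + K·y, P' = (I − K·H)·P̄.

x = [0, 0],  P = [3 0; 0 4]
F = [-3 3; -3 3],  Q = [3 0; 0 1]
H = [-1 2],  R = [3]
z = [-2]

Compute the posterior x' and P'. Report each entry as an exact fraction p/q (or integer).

x̄ = F·x = [0, 0]
P̄ = F·P·Fᵀ + Q = [66 63; 63 64]
y = z − H·x̄ = [-2]
S = H·P̄·Hᵀ + R = [73]
K = P̄·Hᵀ·S⁻¹ = [60/73; 65/73]
x' = x̄ + K·y = [-120/73, -130/73]
P' = (I − K·H)·P̄ = [1218/73 699/73; 699/73 447/73]

x' = [-120/73, -130/73]
P' = [1218/73 699/73; 699/73 447/73]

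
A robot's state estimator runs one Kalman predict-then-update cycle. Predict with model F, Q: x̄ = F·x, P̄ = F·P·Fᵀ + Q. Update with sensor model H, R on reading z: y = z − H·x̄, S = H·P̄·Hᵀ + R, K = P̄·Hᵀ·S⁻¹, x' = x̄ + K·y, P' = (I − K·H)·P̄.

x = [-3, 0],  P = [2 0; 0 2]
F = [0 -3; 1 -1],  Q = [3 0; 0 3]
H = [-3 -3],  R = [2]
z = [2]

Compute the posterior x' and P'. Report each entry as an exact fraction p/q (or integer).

x̄ = F·x = [0, -3]
P̄ = F·P·Fᵀ + Q = [21 6; 6 7]
y = z − H·x̄ = [-7]
S = H·P̄·Hᵀ + R = [362]
K = P̄·Hᵀ·S⁻¹ = [-81/362; -39/362]
x' = x̄ + K·y = [567/362, -813/362]
P' = (I − K·H)·P̄ = [1041/362 -987/362; -987/362 1013/362]

x' = [567/362, -813/362]
P' = [1041/362 -987/362; -987/362 1013/362]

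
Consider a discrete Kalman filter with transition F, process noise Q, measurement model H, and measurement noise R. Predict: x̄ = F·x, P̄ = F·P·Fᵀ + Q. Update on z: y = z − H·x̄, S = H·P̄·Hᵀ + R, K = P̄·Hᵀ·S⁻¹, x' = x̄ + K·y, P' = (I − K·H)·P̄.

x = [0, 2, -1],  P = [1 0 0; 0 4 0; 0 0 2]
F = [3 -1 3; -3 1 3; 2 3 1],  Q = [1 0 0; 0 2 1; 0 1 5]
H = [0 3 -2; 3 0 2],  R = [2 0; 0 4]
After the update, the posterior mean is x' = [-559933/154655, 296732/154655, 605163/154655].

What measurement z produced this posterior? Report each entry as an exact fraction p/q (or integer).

z = [-2, -3]

x̄ = F·x = [-5, -1, 5]
P̄ = F·P·Fᵀ + Q = [32 5 0; 5 33 13; 0 13 47]
S = H·P̄·Hᵀ + R = [331 -65; -65 480]
K = P̄·Hᵀ·S⁻¹ = [2688/30931 32751/154655; 7541/30931 18316/154655; -4058/30931 27539/154655]
x' − x̄ = [213342/154655, 451387/154655, -168112/154655] = K·y
y = (KᵀK)⁻¹·Kᵀ·(x' − x̄) = [11, 2]
z = y + H·x̄ = [11, 2] + [-13, -5] = [-2, -3]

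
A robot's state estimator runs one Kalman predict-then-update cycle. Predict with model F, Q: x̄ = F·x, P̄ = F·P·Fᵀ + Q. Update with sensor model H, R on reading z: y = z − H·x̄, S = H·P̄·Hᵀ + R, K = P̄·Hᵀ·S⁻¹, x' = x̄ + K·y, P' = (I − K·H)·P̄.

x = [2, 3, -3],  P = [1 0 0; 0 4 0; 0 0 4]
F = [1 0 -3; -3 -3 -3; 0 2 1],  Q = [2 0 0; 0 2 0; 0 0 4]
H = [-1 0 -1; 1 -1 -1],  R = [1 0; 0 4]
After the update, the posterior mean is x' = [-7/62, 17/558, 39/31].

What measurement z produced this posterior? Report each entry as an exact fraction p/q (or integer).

x̄ = F·x = [11, -6, 3]
P̄ = F·P·Fᵀ + Q = [39 33 -12; 33 83 -36; -12 -36 24]
S = H·P̄·Hᵀ + R = [40 -18; -18 36]
K = P̄·Hᵀ·S⁻¹ = [-18/31 13/62; -4/31 -253/558; -12/31 -6/31]
x' − x̄ = [-689/62, 3365/558, -54/31] = K·y
y = (KᵀK)⁻¹·Kᵀ·(x' − x̄) = [13, -17]
z = y + H·x̄ = [13, -17] + [-14, 14] = [-1, -3]

z = [-1, -3]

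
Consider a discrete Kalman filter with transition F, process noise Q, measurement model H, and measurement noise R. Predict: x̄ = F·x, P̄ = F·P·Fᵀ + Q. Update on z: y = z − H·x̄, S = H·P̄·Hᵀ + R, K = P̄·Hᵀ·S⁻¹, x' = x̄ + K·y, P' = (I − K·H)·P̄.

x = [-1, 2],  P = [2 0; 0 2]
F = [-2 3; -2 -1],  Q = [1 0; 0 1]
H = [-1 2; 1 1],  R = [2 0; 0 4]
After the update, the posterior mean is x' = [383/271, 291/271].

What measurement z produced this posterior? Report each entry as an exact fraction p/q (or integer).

x̄ = F·x = [8, 0]
P̄ = F·P·Fᵀ + Q = [27 2; 2 11]
S = H·P̄·Hᵀ + R = [65 -3; -3 46]
K = P̄·Hᵀ·S⁻¹ = [-971/2981 1816/2981; 959/2981 905/2981]
x' − x̄ = [-1785/271, 291/271] = K·y
y = (KᵀK)⁻¹·Kᵀ·(x' − x̄) = [9, -6]
z = y + H·x̄ = [9, -6] + [-8, 8] = [1, 2]

z = [1, 2]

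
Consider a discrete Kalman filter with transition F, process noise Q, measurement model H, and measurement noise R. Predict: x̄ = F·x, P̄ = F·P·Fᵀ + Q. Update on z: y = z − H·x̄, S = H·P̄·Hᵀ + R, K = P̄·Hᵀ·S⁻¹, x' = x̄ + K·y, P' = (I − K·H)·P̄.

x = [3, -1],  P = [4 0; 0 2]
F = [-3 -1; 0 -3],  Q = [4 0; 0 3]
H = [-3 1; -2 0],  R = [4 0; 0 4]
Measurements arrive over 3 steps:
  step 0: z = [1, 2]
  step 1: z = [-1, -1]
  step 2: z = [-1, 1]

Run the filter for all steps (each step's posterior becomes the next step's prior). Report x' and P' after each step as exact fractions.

step 0: x' = [-830/1381, 3/1381], P' = [1014/1381 2562/1381; 2562/1381 11082/1381]
step 1: x' = [439799/1102301, -183516/1102301], P' = [960784/1102301 2614320/1102301; 2614320/1102301 10768308/1102301]
step 2: x' = [-302329855/1047478183, -1341715116/1047478183], P' = [922255736/1047478183 2515976568/1047478183; 2515976568/1047478183 10335665892/1047478183]

step 0: x̄ = F·x = [-8, 3]
step 0: P̄ = F·P·Fᵀ + Q = [42 6; 6 21]
step 0: y = z − H·x̄ = [-26, -14]
step 0: S = H·P̄·Hᵀ + R = [367 240; 240 172]
step 0: K = P̄·Hᵀ·S⁻¹ = [-120/1381 -507/1381; 849/1381 -1281/1381]
step 0: x' = x̄ + K·y = [-830/1381, 3/1381]
step 0: P' = (I − K·H)·P̄ = [1014/1381 2562/1381; 2562/1381 11082/1381]
step 1: x̄ = F·x = [2487/1381, -9/1381]
step 1: P̄ = F·P·Fᵀ + Q = [41104/1381 56304/1381; 56304/1381 103881/1381]
step 1: y = z − H·x̄ = [6089/1381, 3593/1381]
step 1: S = H·P̄·Hᵀ + R = [141517/1381 134016/1381; 134016/1381 169940/1381]
step 1: K = P̄·Hᵀ·S⁻¹ = [-67008/1102301 -480392/1102301; 731337/1102301 -1307160/1102301]
step 1: x' = x̄ + K·y = [439799/1102301, -183516/1102301]
step 1: P' = (I − K·H)·P̄ = [960784/1102301 2614320/1102301; 2614320/1102301 10768308/1102301]
step 2: x̄ = F·x = [-1135881/1102301, 550548/1102301]
step 2: P̄ = F·P·Fᵀ + Q = [39510488/1102301 55833804/1102301; 55833804/1102301 100221675/1102301]
step 2: y = z − H·x̄ = [-5060492/1102301, -1169461/1102301]
step 2: S = H·P̄·Hᵀ + R = [125222447/1102301 125395320/1102301; 125395320/1102301 162451156/1102301]
step 2: K = P̄·Hᵀ·S⁻¹ = [-62697660/1047478183 -461127868/1047478183; 696934047/1047478183 -1257988284/1047478183]
step 2: x' = x̄ + K·y = [-302329855/1047478183, -1341715116/1047478183]
step 2: P' = (I − K·H)·P̄ = [922255736/1047478183 2515976568/1047478183; 2515976568/1047478183 10335665892/1047478183]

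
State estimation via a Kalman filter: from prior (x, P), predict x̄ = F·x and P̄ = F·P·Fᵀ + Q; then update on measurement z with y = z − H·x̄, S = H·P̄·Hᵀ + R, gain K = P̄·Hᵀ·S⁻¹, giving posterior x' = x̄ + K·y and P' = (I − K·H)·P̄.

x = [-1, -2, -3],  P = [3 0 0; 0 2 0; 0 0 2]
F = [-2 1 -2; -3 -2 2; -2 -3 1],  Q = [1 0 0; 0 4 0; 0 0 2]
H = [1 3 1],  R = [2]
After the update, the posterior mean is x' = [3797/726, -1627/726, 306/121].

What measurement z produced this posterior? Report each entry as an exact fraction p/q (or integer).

z = [1]

x̄ = F·x = [6, 1, 5]
P̄ = F·P·Fᵀ + Q = [23 6 2; 6 47 34; 2 34 34]
S = H·P̄·Hᵀ + R = [726]
K = P̄·Hᵀ·S⁻¹ = [43/726; 181/726; 23/121]
x' − x̄ = [-559/726, -2353/726, -299/121] = K·y
y = (KᵀK)⁻¹·Kᵀ·(x' − x̄) = [-13]
z = y + H·x̄ = [-13] + [14] = [1]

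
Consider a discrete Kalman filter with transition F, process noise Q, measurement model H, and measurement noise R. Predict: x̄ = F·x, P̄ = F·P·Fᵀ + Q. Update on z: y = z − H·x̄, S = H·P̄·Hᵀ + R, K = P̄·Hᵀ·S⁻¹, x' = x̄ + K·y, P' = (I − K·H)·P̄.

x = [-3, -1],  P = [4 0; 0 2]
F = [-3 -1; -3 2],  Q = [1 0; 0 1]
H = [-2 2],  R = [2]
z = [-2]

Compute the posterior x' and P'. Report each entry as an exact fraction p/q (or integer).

x̄ = F·x = [10, 7]
P̄ = F·P·Fᵀ + Q = [39 32; 32 45]
y = z − H·x̄ = [4]
S = H·P̄·Hᵀ + R = [82]
K = P̄·Hᵀ·S⁻¹ = [-7/41; 13/41]
x' = x̄ + K·y = [382/41, 339/41]
P' = (I − K·H)·P̄ = [1501/41 1494/41; 1494/41 1507/41]

x' = [382/41, 339/41]
P' = [1501/41 1494/41; 1494/41 1507/41]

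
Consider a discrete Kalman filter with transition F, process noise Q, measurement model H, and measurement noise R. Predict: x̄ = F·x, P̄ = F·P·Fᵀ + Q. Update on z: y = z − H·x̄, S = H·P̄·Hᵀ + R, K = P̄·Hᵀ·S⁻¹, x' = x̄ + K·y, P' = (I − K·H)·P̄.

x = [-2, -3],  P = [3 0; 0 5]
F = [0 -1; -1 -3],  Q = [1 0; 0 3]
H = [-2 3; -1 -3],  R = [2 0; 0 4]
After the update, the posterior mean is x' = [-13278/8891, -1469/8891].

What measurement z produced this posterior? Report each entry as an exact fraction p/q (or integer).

z = [3, 3]

x̄ = F·x = [3, 11]
P̄ = F·P·Fᵀ + Q = [6 15; 15 51]
S = H·P̄·Hᵀ + R = [305 -402; -402 559]
K = P̄·Hᵀ·S⁻¹ = [-2055/8891 -2289/8891; 1221/8891 -1794/8891]
x' − x̄ = [-39951/8891, -99270/8891] = K·y
y = (KᵀK)⁻¹·Kᵀ·(x' − x̄) = [-24, 39]
z = y + H·x̄ = [-24, 39] + [27, -36] = [3, 3]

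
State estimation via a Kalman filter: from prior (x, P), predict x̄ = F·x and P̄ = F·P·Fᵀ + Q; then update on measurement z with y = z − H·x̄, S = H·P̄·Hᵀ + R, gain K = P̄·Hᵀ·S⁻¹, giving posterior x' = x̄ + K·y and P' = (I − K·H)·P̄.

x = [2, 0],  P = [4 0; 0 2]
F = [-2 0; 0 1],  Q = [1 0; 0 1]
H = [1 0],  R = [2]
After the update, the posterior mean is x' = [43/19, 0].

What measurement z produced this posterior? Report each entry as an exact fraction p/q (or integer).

z = [3]

x̄ = F·x = [-4, 0]
P̄ = F·P·Fᵀ + Q = [17 0; 0 3]
S = H·P̄·Hᵀ + R = [19]
K = P̄·Hᵀ·S⁻¹ = [17/19; 0]
x' − x̄ = [119/19, 0] = K·y
y = (KᵀK)⁻¹·Kᵀ·(x' − x̄) = [7]
z = y + H·x̄ = [7] + [-4] = [3]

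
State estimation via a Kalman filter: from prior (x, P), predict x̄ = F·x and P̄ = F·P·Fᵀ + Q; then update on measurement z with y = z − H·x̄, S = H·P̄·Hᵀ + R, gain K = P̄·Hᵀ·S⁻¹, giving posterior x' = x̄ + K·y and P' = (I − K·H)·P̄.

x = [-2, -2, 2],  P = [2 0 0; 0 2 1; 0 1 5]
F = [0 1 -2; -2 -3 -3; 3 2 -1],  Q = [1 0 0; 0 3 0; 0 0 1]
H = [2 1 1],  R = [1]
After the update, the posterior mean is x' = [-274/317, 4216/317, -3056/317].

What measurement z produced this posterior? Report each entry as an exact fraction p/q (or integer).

x̄ = F·x = [-6, 4, -12]
P̄ = F·P·Fᵀ + Q = [19 27 9; 27 92 -12; 9 -12 28]
S = H·P̄·Hᵀ + R = [317]
K = P̄·Hᵀ·S⁻¹ = [74/317; 134/317; 34/317]
x' − x̄ = [1628/317, 2948/317, 748/317] = K·y
y = (KᵀK)⁻¹·Kᵀ·(x' − x̄) = [22]
z = y + H·x̄ = [22] + [-20] = [2]

z = [2]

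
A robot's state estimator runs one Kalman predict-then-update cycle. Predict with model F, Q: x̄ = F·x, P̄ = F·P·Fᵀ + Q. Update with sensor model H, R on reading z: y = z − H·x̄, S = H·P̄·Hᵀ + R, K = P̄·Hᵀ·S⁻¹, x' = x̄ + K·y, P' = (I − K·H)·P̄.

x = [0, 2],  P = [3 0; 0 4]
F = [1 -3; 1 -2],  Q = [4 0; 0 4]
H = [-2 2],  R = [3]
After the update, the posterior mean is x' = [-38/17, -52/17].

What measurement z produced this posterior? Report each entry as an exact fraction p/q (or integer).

z = [-2]

x̄ = F·x = [-6, -4]
P̄ = F·P·Fᵀ + Q = [43 27; 27 23]
S = H·P̄·Hᵀ + R = [51]
K = P̄·Hᵀ·S⁻¹ = [-32/51; -8/51]
x' − x̄ = [64/17, 16/17] = K·y
y = (KᵀK)⁻¹·Kᵀ·(x' − x̄) = [-6]
z = y + H·x̄ = [-6] + [4] = [-2]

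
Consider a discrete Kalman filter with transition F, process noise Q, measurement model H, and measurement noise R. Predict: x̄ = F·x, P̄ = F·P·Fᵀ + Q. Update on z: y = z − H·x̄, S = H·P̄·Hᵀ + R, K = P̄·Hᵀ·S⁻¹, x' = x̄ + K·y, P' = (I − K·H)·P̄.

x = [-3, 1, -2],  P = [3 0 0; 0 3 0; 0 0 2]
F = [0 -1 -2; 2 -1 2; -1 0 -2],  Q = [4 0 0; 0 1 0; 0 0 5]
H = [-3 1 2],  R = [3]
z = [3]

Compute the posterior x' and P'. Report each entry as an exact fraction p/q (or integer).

x̄ = F·x = [3, -11, 7]
P̄ = F·P·Fᵀ + Q = [15 -5 8; -5 24 -14; 8 -14 16]
y = z − H·x̄ = [9]
S = H·P̄·Hᵀ + R = [104]
K = P̄·Hᵀ·S⁻¹ = [-17/52; 11/104; -3/52]
x' = x̄ + K·y = [3/52, -1045/104, 337/52]
P' = (I − K·H)·P̄ = [101/26 -73/52 157/26; -73/52 2375/104 -695/52; 157/26 -695/52 407/26]

x' = [3/52, -1045/104, 337/52]
P' = [101/26 -73/52 157/26; -73/52 2375/104 -695/52; 157/26 -695/52 407/26]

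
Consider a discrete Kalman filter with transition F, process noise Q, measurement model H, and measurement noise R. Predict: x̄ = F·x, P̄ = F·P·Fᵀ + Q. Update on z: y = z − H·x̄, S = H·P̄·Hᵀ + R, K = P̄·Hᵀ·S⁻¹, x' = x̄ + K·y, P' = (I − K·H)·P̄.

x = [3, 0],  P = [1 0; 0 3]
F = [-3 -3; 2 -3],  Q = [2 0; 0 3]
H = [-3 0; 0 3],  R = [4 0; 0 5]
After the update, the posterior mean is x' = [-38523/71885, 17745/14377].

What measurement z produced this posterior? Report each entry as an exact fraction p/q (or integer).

x̄ = F·x = [-9, 6]
P̄ = F·P·Fᵀ + Q = [38 21; 21 34]
S = H·P̄·Hᵀ + R = [346 -189; -189 311]
K = P̄·Hᵀ·S⁻¹ = [-23547/71885 252/71885; -63/14377 4677/14377]
x' − x̄ = [608442/71885, -68517/14377] = K·y
y = (KᵀK)⁻¹·Kᵀ·(x' − x̄) = [-26, -15]
z = y + H·x̄ = [-26, -15] + [27, 18] = [1, 3]

z = [1, 3]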